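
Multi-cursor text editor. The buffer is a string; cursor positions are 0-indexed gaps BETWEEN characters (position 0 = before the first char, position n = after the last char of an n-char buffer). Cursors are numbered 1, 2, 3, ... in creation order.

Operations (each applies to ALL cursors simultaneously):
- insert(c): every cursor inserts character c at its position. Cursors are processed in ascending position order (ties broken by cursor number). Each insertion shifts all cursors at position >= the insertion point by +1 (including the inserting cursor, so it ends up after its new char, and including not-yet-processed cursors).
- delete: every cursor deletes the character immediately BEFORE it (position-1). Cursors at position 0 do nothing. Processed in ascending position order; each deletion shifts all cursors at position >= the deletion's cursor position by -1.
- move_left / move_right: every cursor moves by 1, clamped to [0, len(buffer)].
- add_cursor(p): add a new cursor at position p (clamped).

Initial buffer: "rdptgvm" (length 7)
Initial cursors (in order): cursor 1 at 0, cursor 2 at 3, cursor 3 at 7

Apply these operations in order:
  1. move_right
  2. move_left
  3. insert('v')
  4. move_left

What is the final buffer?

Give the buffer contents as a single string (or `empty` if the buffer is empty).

After op 1 (move_right): buffer="rdptgvm" (len 7), cursors c1@1 c2@4 c3@7, authorship .......
After op 2 (move_left): buffer="rdptgvm" (len 7), cursors c1@0 c2@3 c3@6, authorship .......
After op 3 (insert('v')): buffer="vrdpvtgvvm" (len 10), cursors c1@1 c2@5 c3@9, authorship 1...2...3.
After op 4 (move_left): buffer="vrdpvtgvvm" (len 10), cursors c1@0 c2@4 c3@8, authorship 1...2...3.

Answer: vrdpvtgvvm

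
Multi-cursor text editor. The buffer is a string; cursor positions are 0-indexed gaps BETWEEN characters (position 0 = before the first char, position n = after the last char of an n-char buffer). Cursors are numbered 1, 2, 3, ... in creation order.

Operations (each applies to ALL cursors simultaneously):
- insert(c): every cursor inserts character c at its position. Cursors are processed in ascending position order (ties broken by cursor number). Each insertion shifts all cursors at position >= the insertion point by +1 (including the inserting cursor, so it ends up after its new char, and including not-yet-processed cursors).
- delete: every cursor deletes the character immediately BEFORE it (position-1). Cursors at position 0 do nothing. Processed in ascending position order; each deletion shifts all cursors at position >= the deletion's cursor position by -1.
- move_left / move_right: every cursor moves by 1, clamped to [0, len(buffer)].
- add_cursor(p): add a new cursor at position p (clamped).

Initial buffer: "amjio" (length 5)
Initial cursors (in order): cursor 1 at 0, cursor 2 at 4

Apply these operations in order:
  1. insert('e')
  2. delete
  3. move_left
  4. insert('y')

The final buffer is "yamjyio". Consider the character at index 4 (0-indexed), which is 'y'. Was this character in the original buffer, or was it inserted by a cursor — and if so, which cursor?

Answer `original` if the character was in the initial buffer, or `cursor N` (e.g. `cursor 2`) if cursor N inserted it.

After op 1 (insert('e')): buffer="eamjieo" (len 7), cursors c1@1 c2@6, authorship 1....2.
After op 2 (delete): buffer="amjio" (len 5), cursors c1@0 c2@4, authorship .....
After op 3 (move_left): buffer="amjio" (len 5), cursors c1@0 c2@3, authorship .....
After op 4 (insert('y')): buffer="yamjyio" (len 7), cursors c1@1 c2@5, authorship 1...2..
Authorship (.=original, N=cursor N): 1 . . . 2 . .
Index 4: author = 2

Answer: cursor 2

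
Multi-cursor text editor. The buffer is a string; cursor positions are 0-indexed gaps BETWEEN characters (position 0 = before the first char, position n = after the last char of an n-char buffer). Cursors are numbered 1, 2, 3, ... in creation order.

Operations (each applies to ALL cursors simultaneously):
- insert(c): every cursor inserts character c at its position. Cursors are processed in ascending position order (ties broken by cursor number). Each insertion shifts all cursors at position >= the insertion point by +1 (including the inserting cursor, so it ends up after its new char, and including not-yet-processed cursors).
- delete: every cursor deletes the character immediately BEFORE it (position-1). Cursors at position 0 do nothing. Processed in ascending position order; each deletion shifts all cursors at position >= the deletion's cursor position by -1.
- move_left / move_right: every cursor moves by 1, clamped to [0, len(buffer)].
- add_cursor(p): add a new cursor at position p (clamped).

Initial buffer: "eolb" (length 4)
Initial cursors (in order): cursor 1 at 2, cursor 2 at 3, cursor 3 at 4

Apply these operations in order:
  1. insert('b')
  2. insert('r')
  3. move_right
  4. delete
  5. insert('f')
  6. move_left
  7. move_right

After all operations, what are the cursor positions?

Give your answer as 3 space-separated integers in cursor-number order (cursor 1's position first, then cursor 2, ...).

After op 1 (insert('b')): buffer="eoblbbb" (len 7), cursors c1@3 c2@5 c3@7, authorship ..1.2.3
After op 2 (insert('r')): buffer="eobrlbrbbr" (len 10), cursors c1@4 c2@7 c3@10, authorship ..11.22.33
After op 3 (move_right): buffer="eobrlbrbbr" (len 10), cursors c1@5 c2@8 c3@10, authorship ..11.22.33
After op 4 (delete): buffer="eobrbrb" (len 7), cursors c1@4 c2@6 c3@7, authorship ..11223
After op 5 (insert('f')): buffer="eobrfbrfbf" (len 10), cursors c1@5 c2@8 c3@10, authorship ..11122233
After op 6 (move_left): buffer="eobrfbrfbf" (len 10), cursors c1@4 c2@7 c3@9, authorship ..11122233
After op 7 (move_right): buffer="eobrfbrfbf" (len 10), cursors c1@5 c2@8 c3@10, authorship ..11122233

Answer: 5 8 10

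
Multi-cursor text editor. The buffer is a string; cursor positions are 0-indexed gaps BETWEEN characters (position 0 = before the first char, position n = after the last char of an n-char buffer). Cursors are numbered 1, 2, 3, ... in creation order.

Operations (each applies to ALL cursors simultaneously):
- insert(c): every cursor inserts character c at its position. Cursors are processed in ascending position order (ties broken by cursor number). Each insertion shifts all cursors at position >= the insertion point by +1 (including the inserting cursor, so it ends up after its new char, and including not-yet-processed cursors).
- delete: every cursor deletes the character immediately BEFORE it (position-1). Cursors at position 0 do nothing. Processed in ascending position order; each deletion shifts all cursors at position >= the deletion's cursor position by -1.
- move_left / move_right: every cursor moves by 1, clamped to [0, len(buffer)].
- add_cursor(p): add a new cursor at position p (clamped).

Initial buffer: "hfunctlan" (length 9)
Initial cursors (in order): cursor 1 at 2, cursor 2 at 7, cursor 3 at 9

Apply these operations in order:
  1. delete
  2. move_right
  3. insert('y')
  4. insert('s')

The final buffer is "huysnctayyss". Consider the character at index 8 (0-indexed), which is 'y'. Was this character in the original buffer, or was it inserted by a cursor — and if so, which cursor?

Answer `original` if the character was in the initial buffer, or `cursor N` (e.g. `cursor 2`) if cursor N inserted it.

Answer: cursor 2

Derivation:
After op 1 (delete): buffer="huncta" (len 6), cursors c1@1 c2@5 c3@6, authorship ......
After op 2 (move_right): buffer="huncta" (len 6), cursors c1@2 c2@6 c3@6, authorship ......
After op 3 (insert('y')): buffer="huynctayy" (len 9), cursors c1@3 c2@9 c3@9, authorship ..1....23
After op 4 (insert('s')): buffer="huysnctayyss" (len 12), cursors c1@4 c2@12 c3@12, authorship ..11....2323
Authorship (.=original, N=cursor N): . . 1 1 . . . . 2 3 2 3
Index 8: author = 2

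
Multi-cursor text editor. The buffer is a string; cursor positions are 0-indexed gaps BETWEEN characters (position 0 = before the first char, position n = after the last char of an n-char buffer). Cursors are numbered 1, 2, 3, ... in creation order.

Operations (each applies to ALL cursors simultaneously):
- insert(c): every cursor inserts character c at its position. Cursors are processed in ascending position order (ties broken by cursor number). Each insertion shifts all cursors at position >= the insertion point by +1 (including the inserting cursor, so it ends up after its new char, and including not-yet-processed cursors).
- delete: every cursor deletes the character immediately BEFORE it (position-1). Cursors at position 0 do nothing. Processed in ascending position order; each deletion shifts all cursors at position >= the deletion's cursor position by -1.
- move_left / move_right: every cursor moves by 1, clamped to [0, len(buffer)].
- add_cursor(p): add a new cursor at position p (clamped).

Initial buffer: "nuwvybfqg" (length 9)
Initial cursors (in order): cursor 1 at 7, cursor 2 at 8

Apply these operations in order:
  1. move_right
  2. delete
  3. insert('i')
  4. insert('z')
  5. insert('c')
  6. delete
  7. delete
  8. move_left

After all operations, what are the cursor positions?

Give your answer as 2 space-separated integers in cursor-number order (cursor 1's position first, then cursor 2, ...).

After op 1 (move_right): buffer="nuwvybfqg" (len 9), cursors c1@8 c2@9, authorship .........
After op 2 (delete): buffer="nuwvybf" (len 7), cursors c1@7 c2@7, authorship .......
After op 3 (insert('i')): buffer="nuwvybfii" (len 9), cursors c1@9 c2@9, authorship .......12
After op 4 (insert('z')): buffer="nuwvybfiizz" (len 11), cursors c1@11 c2@11, authorship .......1212
After op 5 (insert('c')): buffer="nuwvybfiizzcc" (len 13), cursors c1@13 c2@13, authorship .......121212
After op 6 (delete): buffer="nuwvybfiizz" (len 11), cursors c1@11 c2@11, authorship .......1212
After op 7 (delete): buffer="nuwvybfii" (len 9), cursors c1@9 c2@9, authorship .......12
After op 8 (move_left): buffer="nuwvybfii" (len 9), cursors c1@8 c2@8, authorship .......12

Answer: 8 8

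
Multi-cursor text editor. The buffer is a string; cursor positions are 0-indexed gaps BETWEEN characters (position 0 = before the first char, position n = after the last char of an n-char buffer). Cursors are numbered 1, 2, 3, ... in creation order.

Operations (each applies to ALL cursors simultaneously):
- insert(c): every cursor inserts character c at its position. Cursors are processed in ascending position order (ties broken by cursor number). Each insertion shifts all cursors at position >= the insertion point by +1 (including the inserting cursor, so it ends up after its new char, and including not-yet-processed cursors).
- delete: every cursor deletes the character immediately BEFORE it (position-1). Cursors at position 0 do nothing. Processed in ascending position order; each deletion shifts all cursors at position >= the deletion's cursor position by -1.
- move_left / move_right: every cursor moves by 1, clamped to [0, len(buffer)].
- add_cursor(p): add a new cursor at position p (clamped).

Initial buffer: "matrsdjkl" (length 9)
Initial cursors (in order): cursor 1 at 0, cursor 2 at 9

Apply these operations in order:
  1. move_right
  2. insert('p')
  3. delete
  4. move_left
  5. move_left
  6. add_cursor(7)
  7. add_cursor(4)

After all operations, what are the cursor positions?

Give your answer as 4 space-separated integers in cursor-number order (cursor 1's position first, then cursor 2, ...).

Answer: 0 7 7 4

Derivation:
After op 1 (move_right): buffer="matrsdjkl" (len 9), cursors c1@1 c2@9, authorship .........
After op 2 (insert('p')): buffer="mpatrsdjklp" (len 11), cursors c1@2 c2@11, authorship .1........2
After op 3 (delete): buffer="matrsdjkl" (len 9), cursors c1@1 c2@9, authorship .........
After op 4 (move_left): buffer="matrsdjkl" (len 9), cursors c1@0 c2@8, authorship .........
After op 5 (move_left): buffer="matrsdjkl" (len 9), cursors c1@0 c2@7, authorship .........
After op 6 (add_cursor(7)): buffer="matrsdjkl" (len 9), cursors c1@0 c2@7 c3@7, authorship .........
After op 7 (add_cursor(4)): buffer="matrsdjkl" (len 9), cursors c1@0 c4@4 c2@7 c3@7, authorship .........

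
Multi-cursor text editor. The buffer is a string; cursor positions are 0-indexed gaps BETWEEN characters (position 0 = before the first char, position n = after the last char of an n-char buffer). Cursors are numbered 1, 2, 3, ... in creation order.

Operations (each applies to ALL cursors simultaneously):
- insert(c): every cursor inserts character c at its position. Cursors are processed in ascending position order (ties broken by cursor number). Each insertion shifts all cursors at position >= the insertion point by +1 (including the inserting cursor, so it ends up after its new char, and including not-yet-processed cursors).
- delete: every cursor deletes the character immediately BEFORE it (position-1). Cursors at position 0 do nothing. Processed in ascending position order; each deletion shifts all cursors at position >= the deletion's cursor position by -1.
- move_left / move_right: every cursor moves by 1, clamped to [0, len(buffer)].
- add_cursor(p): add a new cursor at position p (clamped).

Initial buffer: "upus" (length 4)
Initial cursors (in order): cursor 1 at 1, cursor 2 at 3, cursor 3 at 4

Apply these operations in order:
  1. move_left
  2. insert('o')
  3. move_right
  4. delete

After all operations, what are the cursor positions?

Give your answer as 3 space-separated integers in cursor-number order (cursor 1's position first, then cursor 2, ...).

Answer: 1 3 4

Derivation:
After op 1 (move_left): buffer="upus" (len 4), cursors c1@0 c2@2 c3@3, authorship ....
After op 2 (insert('o')): buffer="oupouos" (len 7), cursors c1@1 c2@4 c3@6, authorship 1..2.3.
After op 3 (move_right): buffer="oupouos" (len 7), cursors c1@2 c2@5 c3@7, authorship 1..2.3.
After op 4 (delete): buffer="opoo" (len 4), cursors c1@1 c2@3 c3@4, authorship 1.23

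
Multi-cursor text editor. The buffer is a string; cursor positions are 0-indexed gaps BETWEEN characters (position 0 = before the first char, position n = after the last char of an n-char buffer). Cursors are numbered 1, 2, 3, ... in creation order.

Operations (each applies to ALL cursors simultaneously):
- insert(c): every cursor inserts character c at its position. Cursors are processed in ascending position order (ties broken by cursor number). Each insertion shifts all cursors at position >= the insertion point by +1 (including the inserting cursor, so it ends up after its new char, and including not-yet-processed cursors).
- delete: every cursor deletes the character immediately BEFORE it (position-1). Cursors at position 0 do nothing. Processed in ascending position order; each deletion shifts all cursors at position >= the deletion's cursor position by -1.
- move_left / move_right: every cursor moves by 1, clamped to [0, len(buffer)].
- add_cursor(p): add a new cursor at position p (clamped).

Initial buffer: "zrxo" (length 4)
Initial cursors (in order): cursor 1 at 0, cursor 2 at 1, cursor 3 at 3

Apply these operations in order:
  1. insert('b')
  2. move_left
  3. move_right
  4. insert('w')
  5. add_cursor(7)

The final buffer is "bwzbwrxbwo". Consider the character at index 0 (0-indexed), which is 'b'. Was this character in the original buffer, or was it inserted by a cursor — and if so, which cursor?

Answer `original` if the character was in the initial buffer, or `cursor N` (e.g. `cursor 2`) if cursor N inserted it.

Answer: cursor 1

Derivation:
After op 1 (insert('b')): buffer="bzbrxbo" (len 7), cursors c1@1 c2@3 c3@6, authorship 1.2..3.
After op 2 (move_left): buffer="bzbrxbo" (len 7), cursors c1@0 c2@2 c3@5, authorship 1.2..3.
After op 3 (move_right): buffer="bzbrxbo" (len 7), cursors c1@1 c2@3 c3@6, authorship 1.2..3.
After op 4 (insert('w')): buffer="bwzbwrxbwo" (len 10), cursors c1@2 c2@5 c3@9, authorship 11.22..33.
After op 5 (add_cursor(7)): buffer="bwzbwrxbwo" (len 10), cursors c1@2 c2@5 c4@7 c3@9, authorship 11.22..33.
Authorship (.=original, N=cursor N): 1 1 . 2 2 . . 3 3 .
Index 0: author = 1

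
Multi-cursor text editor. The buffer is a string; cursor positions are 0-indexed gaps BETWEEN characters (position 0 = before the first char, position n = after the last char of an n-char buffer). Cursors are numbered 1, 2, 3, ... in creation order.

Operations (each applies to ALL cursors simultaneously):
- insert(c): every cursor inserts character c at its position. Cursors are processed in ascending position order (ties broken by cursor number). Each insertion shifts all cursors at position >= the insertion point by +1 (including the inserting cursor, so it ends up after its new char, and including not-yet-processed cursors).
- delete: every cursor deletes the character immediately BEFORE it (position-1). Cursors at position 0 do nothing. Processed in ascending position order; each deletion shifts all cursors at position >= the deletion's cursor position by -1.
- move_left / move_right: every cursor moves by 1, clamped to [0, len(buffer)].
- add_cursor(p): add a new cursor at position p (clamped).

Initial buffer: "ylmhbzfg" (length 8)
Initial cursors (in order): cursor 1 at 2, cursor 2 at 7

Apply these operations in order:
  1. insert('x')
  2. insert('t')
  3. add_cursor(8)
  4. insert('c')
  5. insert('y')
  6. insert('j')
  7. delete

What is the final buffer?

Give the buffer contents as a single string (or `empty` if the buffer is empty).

After op 1 (insert('x')): buffer="ylxmhbzfxg" (len 10), cursors c1@3 c2@9, authorship ..1.....2.
After op 2 (insert('t')): buffer="ylxtmhbzfxtg" (len 12), cursors c1@4 c2@11, authorship ..11.....22.
After op 3 (add_cursor(8)): buffer="ylxtmhbzfxtg" (len 12), cursors c1@4 c3@8 c2@11, authorship ..11.....22.
After op 4 (insert('c')): buffer="ylxtcmhbzcfxtcg" (len 15), cursors c1@5 c3@10 c2@14, authorship ..111....3.222.
After op 5 (insert('y')): buffer="ylxtcymhbzcyfxtcyg" (len 18), cursors c1@6 c3@12 c2@17, authorship ..1111....33.2222.
After op 6 (insert('j')): buffer="ylxtcyjmhbzcyjfxtcyjg" (len 21), cursors c1@7 c3@14 c2@20, authorship ..11111....333.22222.
After op 7 (delete): buffer="ylxtcymhbzcyfxtcyg" (len 18), cursors c1@6 c3@12 c2@17, authorship ..1111....33.2222.

Answer: ylxtcymhbzcyfxtcyg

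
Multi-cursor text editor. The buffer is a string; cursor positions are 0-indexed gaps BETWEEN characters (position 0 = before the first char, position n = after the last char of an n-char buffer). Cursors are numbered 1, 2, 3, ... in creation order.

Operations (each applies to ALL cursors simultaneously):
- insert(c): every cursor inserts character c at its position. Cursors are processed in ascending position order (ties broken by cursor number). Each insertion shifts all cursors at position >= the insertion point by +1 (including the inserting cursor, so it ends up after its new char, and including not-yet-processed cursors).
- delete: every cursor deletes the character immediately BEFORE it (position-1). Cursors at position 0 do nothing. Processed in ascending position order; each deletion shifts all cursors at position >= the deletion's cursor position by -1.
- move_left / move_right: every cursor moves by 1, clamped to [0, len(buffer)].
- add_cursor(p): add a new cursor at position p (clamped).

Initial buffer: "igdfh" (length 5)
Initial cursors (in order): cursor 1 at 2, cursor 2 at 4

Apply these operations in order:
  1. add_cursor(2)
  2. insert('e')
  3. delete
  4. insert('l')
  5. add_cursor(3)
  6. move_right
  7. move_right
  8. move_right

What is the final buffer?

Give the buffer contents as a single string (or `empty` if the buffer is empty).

After op 1 (add_cursor(2)): buffer="igdfh" (len 5), cursors c1@2 c3@2 c2@4, authorship .....
After op 2 (insert('e')): buffer="igeedfeh" (len 8), cursors c1@4 c3@4 c2@7, authorship ..13..2.
After op 3 (delete): buffer="igdfh" (len 5), cursors c1@2 c3@2 c2@4, authorship .....
After op 4 (insert('l')): buffer="iglldflh" (len 8), cursors c1@4 c3@4 c2@7, authorship ..13..2.
After op 5 (add_cursor(3)): buffer="iglldflh" (len 8), cursors c4@3 c1@4 c3@4 c2@7, authorship ..13..2.
After op 6 (move_right): buffer="iglldflh" (len 8), cursors c4@4 c1@5 c3@5 c2@8, authorship ..13..2.
After op 7 (move_right): buffer="iglldflh" (len 8), cursors c4@5 c1@6 c3@6 c2@8, authorship ..13..2.
After op 8 (move_right): buffer="iglldflh" (len 8), cursors c4@6 c1@7 c3@7 c2@8, authorship ..13..2.

Answer: iglldflh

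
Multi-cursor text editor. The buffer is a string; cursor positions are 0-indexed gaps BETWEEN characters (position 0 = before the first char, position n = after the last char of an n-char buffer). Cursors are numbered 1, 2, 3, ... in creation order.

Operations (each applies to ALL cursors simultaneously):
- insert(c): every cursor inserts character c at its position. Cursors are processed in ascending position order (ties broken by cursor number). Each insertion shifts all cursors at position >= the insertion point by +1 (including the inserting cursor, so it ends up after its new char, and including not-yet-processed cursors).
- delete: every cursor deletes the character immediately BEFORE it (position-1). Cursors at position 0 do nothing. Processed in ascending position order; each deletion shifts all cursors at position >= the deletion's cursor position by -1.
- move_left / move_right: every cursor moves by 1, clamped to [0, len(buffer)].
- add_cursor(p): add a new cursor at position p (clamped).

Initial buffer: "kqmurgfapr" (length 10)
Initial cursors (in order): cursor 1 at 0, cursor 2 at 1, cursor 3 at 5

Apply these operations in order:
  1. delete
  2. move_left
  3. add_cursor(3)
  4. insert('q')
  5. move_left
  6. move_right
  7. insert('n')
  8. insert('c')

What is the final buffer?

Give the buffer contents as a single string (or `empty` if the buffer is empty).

After op 1 (delete): buffer="qmugfapr" (len 8), cursors c1@0 c2@0 c3@3, authorship ........
After op 2 (move_left): buffer="qmugfapr" (len 8), cursors c1@0 c2@0 c3@2, authorship ........
After op 3 (add_cursor(3)): buffer="qmugfapr" (len 8), cursors c1@0 c2@0 c3@2 c4@3, authorship ........
After op 4 (insert('q')): buffer="qqqmquqgfapr" (len 12), cursors c1@2 c2@2 c3@5 c4@7, authorship 12..3.4.....
After op 5 (move_left): buffer="qqqmquqgfapr" (len 12), cursors c1@1 c2@1 c3@4 c4@6, authorship 12..3.4.....
After op 6 (move_right): buffer="qqqmquqgfapr" (len 12), cursors c1@2 c2@2 c3@5 c4@7, authorship 12..3.4.....
After op 7 (insert('n')): buffer="qqnnqmqnuqngfapr" (len 16), cursors c1@4 c2@4 c3@8 c4@11, authorship 1212..33.44.....
After op 8 (insert('c')): buffer="qqnnccqmqncuqncgfapr" (len 20), cursors c1@6 c2@6 c3@11 c4@15, authorship 121212..333.444.....

Answer: qqnnccqmqncuqncgfapr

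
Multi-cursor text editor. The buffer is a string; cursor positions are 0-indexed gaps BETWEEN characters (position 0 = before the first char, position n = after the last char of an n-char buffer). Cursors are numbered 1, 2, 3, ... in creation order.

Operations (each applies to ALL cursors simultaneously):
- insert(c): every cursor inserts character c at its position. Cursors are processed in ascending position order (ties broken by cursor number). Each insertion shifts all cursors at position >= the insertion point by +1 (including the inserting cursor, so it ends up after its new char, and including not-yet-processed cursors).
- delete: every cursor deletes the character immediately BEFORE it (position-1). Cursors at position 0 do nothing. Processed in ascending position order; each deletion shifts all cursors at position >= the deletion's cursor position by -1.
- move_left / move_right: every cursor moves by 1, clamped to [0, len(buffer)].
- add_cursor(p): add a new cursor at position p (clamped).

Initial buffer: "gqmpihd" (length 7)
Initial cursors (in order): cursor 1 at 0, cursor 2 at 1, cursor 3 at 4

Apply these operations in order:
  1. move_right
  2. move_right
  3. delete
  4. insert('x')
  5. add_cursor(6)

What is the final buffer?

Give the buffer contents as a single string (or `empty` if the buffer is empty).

After op 1 (move_right): buffer="gqmpihd" (len 7), cursors c1@1 c2@2 c3@5, authorship .......
After op 2 (move_right): buffer="gqmpihd" (len 7), cursors c1@2 c2@3 c3@6, authorship .......
After op 3 (delete): buffer="gpid" (len 4), cursors c1@1 c2@1 c3@3, authorship ....
After op 4 (insert('x')): buffer="gxxpixd" (len 7), cursors c1@3 c2@3 c3@6, authorship .12..3.
After op 5 (add_cursor(6)): buffer="gxxpixd" (len 7), cursors c1@3 c2@3 c3@6 c4@6, authorship .12..3.

Answer: gxxpixd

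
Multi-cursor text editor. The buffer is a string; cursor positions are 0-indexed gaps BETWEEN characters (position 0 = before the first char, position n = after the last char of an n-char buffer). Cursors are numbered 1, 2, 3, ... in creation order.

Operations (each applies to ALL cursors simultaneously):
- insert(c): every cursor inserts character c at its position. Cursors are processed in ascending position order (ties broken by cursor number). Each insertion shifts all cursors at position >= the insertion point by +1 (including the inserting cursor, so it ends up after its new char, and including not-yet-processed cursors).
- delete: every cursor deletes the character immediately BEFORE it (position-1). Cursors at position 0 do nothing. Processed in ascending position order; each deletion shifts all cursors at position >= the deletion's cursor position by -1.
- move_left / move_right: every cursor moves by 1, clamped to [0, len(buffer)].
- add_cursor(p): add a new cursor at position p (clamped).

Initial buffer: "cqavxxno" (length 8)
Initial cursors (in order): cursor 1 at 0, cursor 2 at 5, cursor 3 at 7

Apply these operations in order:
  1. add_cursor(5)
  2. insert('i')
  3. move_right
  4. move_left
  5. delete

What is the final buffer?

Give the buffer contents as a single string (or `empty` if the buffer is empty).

Answer: cqavxxno

Derivation:
After op 1 (add_cursor(5)): buffer="cqavxxno" (len 8), cursors c1@0 c2@5 c4@5 c3@7, authorship ........
After op 2 (insert('i')): buffer="icqavxiixnio" (len 12), cursors c1@1 c2@8 c4@8 c3@11, authorship 1.....24..3.
After op 3 (move_right): buffer="icqavxiixnio" (len 12), cursors c1@2 c2@9 c4@9 c3@12, authorship 1.....24..3.
After op 4 (move_left): buffer="icqavxiixnio" (len 12), cursors c1@1 c2@8 c4@8 c3@11, authorship 1.....24..3.
After op 5 (delete): buffer="cqavxxno" (len 8), cursors c1@0 c2@5 c4@5 c3@7, authorship ........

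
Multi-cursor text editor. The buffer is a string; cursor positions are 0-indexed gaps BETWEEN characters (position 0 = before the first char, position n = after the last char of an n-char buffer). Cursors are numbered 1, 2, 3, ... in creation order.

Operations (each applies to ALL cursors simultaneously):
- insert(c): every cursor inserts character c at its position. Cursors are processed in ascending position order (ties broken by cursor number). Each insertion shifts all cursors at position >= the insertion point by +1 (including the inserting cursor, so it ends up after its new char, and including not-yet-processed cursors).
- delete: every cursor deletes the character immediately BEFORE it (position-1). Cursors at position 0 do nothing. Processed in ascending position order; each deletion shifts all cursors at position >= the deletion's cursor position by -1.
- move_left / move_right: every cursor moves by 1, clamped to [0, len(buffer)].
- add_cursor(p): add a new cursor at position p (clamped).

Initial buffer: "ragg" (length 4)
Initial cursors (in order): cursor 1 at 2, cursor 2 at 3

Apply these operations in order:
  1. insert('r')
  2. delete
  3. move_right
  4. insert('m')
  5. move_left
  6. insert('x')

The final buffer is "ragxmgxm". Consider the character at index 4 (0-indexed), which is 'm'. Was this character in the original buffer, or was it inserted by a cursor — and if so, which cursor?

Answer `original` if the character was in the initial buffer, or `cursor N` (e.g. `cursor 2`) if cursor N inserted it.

Answer: cursor 1

Derivation:
After op 1 (insert('r')): buffer="rargrg" (len 6), cursors c1@3 c2@5, authorship ..1.2.
After op 2 (delete): buffer="ragg" (len 4), cursors c1@2 c2@3, authorship ....
After op 3 (move_right): buffer="ragg" (len 4), cursors c1@3 c2@4, authorship ....
After op 4 (insert('m')): buffer="ragmgm" (len 6), cursors c1@4 c2@6, authorship ...1.2
After op 5 (move_left): buffer="ragmgm" (len 6), cursors c1@3 c2@5, authorship ...1.2
After op 6 (insert('x')): buffer="ragxmgxm" (len 8), cursors c1@4 c2@7, authorship ...11.22
Authorship (.=original, N=cursor N): . . . 1 1 . 2 2
Index 4: author = 1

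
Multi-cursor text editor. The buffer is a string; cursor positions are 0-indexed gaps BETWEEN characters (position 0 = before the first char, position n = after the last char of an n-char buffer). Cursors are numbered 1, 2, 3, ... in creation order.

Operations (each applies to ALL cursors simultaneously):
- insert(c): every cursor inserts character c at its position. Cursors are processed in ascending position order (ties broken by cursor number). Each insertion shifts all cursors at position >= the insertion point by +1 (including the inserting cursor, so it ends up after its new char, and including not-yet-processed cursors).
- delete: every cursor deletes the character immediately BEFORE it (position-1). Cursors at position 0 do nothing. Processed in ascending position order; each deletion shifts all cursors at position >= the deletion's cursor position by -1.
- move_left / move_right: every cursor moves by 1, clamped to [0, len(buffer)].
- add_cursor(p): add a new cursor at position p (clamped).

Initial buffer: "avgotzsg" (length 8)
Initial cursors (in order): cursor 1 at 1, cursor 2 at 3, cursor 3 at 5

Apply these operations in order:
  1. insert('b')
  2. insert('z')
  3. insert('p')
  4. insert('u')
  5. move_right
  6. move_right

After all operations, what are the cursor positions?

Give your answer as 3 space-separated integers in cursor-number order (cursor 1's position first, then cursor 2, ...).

After op 1 (insert('b')): buffer="abvgbotbzsg" (len 11), cursors c1@2 c2@5 c3@8, authorship .1..2..3...
After op 2 (insert('z')): buffer="abzvgbzotbzzsg" (len 14), cursors c1@3 c2@7 c3@11, authorship .11..22..33...
After op 3 (insert('p')): buffer="abzpvgbzpotbzpzsg" (len 17), cursors c1@4 c2@9 c3@14, authorship .111..222..333...
After op 4 (insert('u')): buffer="abzpuvgbzpuotbzpuzsg" (len 20), cursors c1@5 c2@11 c3@17, authorship .1111..2222..3333...
After op 5 (move_right): buffer="abzpuvgbzpuotbzpuzsg" (len 20), cursors c1@6 c2@12 c3@18, authorship .1111..2222..3333...
After op 6 (move_right): buffer="abzpuvgbzpuotbzpuzsg" (len 20), cursors c1@7 c2@13 c3@19, authorship .1111..2222..3333...

Answer: 7 13 19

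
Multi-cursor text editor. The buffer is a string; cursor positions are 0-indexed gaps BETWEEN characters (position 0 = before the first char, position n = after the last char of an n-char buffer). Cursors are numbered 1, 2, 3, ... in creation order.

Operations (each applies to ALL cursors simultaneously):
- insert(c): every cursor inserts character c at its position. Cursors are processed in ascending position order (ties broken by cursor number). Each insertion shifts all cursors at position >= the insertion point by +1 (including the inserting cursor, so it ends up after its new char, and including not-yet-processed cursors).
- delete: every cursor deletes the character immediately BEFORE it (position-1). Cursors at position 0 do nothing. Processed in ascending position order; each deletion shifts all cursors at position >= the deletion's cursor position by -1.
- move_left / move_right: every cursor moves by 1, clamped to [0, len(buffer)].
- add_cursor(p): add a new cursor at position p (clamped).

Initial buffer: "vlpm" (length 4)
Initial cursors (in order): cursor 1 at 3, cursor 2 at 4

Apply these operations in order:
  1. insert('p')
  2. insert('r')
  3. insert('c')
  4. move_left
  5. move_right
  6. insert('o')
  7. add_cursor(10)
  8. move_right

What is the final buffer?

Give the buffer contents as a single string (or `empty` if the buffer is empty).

Answer: vlpprcomprco

Derivation:
After op 1 (insert('p')): buffer="vlppmp" (len 6), cursors c1@4 c2@6, authorship ...1.2
After op 2 (insert('r')): buffer="vlpprmpr" (len 8), cursors c1@5 c2@8, authorship ...11.22
After op 3 (insert('c')): buffer="vlpprcmprc" (len 10), cursors c1@6 c2@10, authorship ...111.222
After op 4 (move_left): buffer="vlpprcmprc" (len 10), cursors c1@5 c2@9, authorship ...111.222
After op 5 (move_right): buffer="vlpprcmprc" (len 10), cursors c1@6 c2@10, authorship ...111.222
After op 6 (insert('o')): buffer="vlpprcomprco" (len 12), cursors c1@7 c2@12, authorship ...1111.2222
After op 7 (add_cursor(10)): buffer="vlpprcomprco" (len 12), cursors c1@7 c3@10 c2@12, authorship ...1111.2222
After op 8 (move_right): buffer="vlpprcomprco" (len 12), cursors c1@8 c3@11 c2@12, authorship ...1111.2222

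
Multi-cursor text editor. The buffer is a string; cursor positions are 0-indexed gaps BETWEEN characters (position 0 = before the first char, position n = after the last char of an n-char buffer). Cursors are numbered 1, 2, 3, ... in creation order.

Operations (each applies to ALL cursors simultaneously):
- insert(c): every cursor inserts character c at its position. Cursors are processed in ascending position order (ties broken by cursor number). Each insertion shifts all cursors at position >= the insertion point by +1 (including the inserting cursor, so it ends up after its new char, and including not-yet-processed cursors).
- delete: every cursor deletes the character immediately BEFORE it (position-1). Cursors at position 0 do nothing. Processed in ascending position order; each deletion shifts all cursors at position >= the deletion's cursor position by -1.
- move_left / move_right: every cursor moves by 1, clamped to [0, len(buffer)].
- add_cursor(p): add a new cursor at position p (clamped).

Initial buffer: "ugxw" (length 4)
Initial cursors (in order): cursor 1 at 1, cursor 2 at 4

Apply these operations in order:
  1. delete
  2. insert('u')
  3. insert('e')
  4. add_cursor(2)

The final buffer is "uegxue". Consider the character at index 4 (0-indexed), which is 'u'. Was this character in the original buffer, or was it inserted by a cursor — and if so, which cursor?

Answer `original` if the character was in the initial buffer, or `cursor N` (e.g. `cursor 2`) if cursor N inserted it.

Answer: cursor 2

Derivation:
After op 1 (delete): buffer="gx" (len 2), cursors c1@0 c2@2, authorship ..
After op 2 (insert('u')): buffer="ugxu" (len 4), cursors c1@1 c2@4, authorship 1..2
After op 3 (insert('e')): buffer="uegxue" (len 6), cursors c1@2 c2@6, authorship 11..22
After op 4 (add_cursor(2)): buffer="uegxue" (len 6), cursors c1@2 c3@2 c2@6, authorship 11..22
Authorship (.=original, N=cursor N): 1 1 . . 2 2
Index 4: author = 2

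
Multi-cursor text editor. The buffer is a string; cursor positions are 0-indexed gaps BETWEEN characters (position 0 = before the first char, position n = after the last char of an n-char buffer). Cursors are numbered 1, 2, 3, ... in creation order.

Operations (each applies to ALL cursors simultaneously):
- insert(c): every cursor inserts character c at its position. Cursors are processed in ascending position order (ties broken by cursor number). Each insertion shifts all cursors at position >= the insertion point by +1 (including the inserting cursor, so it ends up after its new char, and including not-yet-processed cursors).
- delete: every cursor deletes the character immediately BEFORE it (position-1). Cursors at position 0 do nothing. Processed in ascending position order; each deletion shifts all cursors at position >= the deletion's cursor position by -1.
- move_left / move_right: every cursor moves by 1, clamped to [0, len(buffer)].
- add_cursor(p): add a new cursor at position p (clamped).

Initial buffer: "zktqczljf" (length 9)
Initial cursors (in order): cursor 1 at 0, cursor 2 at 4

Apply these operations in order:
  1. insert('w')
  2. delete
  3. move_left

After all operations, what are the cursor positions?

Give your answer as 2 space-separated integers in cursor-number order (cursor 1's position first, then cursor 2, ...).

Answer: 0 3

Derivation:
After op 1 (insert('w')): buffer="wzktqwczljf" (len 11), cursors c1@1 c2@6, authorship 1....2.....
After op 2 (delete): buffer="zktqczljf" (len 9), cursors c1@0 c2@4, authorship .........
After op 3 (move_left): buffer="zktqczljf" (len 9), cursors c1@0 c2@3, authorship .........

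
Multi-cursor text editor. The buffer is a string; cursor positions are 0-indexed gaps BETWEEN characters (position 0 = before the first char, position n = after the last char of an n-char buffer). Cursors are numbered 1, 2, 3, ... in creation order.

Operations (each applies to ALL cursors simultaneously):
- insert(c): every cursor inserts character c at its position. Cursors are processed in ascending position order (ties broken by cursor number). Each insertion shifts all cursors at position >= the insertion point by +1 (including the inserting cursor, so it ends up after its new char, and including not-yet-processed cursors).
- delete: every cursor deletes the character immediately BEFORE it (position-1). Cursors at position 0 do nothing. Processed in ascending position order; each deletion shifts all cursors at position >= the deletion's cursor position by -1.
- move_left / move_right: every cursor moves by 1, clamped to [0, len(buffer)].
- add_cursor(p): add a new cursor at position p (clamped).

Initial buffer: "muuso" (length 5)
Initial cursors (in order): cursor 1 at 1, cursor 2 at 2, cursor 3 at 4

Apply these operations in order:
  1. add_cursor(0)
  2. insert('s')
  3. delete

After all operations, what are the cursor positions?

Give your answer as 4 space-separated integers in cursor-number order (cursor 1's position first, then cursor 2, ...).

Answer: 1 2 4 0

Derivation:
After op 1 (add_cursor(0)): buffer="muuso" (len 5), cursors c4@0 c1@1 c2@2 c3@4, authorship .....
After op 2 (insert('s')): buffer="smsususso" (len 9), cursors c4@1 c1@3 c2@5 c3@8, authorship 4.1.2..3.
After op 3 (delete): buffer="muuso" (len 5), cursors c4@0 c1@1 c2@2 c3@4, authorship .....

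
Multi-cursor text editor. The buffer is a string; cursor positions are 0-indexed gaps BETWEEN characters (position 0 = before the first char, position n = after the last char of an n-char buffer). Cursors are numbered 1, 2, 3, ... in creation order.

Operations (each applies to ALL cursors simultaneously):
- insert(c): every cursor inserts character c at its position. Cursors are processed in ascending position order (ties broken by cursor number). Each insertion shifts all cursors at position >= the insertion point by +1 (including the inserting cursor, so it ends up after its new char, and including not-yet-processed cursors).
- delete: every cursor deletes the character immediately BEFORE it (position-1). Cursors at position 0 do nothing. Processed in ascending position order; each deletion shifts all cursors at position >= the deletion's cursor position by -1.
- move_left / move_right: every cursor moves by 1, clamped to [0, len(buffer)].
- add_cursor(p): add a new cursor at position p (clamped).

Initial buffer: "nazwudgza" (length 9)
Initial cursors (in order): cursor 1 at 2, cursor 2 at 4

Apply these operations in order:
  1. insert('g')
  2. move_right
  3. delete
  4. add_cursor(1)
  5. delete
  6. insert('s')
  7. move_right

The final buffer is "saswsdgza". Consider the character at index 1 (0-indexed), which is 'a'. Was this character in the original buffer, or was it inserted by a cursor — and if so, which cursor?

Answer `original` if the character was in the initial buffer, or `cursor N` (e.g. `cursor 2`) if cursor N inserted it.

Answer: original

Derivation:
After op 1 (insert('g')): buffer="nagzwgudgza" (len 11), cursors c1@3 c2@6, authorship ..1..2.....
After op 2 (move_right): buffer="nagzwgudgza" (len 11), cursors c1@4 c2@7, authorship ..1..2.....
After op 3 (delete): buffer="nagwgdgza" (len 9), cursors c1@3 c2@5, authorship ..1.2....
After op 4 (add_cursor(1)): buffer="nagwgdgza" (len 9), cursors c3@1 c1@3 c2@5, authorship ..1.2....
After op 5 (delete): buffer="awdgza" (len 6), cursors c3@0 c1@1 c2@2, authorship ......
After op 6 (insert('s')): buffer="saswsdgza" (len 9), cursors c3@1 c1@3 c2@5, authorship 3.1.2....
After op 7 (move_right): buffer="saswsdgza" (len 9), cursors c3@2 c1@4 c2@6, authorship 3.1.2....
Authorship (.=original, N=cursor N): 3 . 1 . 2 . . . .
Index 1: author = original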